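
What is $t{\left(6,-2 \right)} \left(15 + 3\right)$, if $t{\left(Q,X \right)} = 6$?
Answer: $108$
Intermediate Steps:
$t{\left(6,-2 \right)} \left(15 + 3\right) = 6 \left(15 + 3\right) = 6 \cdot 18 = 108$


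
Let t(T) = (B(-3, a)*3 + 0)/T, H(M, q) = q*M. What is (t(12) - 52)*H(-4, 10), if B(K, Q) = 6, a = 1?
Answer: 2020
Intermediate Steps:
H(M, q) = M*q
t(T) = 18/T (t(T) = (6*3 + 0)/T = (18 + 0)/T = 18/T)
(t(12) - 52)*H(-4, 10) = (18/12 - 52)*(-4*10) = (18*(1/12) - 52)*(-40) = (3/2 - 52)*(-40) = -101/2*(-40) = 2020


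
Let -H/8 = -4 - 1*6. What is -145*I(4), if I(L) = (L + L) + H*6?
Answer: -70760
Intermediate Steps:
H = 80 (H = -8*(-4 - 1*6) = -8*(-4 - 6) = -8*(-10) = 80)
I(L) = 480 + 2*L (I(L) = (L + L) + 80*6 = 2*L + 480 = 480 + 2*L)
-145*I(4) = -145*(480 + 2*4) = -145*(480 + 8) = -145*488 = -70760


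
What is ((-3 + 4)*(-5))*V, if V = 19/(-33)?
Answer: 95/33 ≈ 2.8788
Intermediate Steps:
V = -19/33 (V = 19*(-1/33) = -19/33 ≈ -0.57576)
((-3 + 4)*(-5))*V = ((-3 + 4)*(-5))*(-19/33) = (1*(-5))*(-19/33) = -5*(-19/33) = 95/33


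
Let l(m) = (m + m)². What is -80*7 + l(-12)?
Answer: 16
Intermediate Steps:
l(m) = 4*m² (l(m) = (2*m)² = 4*m²)
-80*7 + l(-12) = -80*7 + 4*(-12)² = -560 + 4*144 = -560 + 576 = 16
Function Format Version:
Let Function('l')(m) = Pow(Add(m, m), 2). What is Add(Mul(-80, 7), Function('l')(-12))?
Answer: 16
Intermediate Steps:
Function('l')(m) = Mul(4, Pow(m, 2)) (Function('l')(m) = Pow(Mul(2, m), 2) = Mul(4, Pow(m, 2)))
Add(Mul(-80, 7), Function('l')(-12)) = Add(Mul(-80, 7), Mul(4, Pow(-12, 2))) = Add(-560, Mul(4, 144)) = Add(-560, 576) = 16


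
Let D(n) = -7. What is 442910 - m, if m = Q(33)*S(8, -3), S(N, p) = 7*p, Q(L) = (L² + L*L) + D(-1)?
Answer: 488501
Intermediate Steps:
Q(L) = -7 + 2*L² (Q(L) = (L² + L*L) - 7 = (L² + L²) - 7 = 2*L² - 7 = -7 + 2*L²)
m = -45591 (m = (-7 + 2*33²)*(7*(-3)) = (-7 + 2*1089)*(-21) = (-7 + 2178)*(-21) = 2171*(-21) = -45591)
442910 - m = 442910 - 1*(-45591) = 442910 + 45591 = 488501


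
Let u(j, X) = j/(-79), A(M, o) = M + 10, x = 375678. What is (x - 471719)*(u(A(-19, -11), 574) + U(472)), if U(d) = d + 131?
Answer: -4575969486/79 ≈ -5.7924e+7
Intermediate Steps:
U(d) = 131 + d
A(M, o) = 10 + M
u(j, X) = -j/79 (u(j, X) = j*(-1/79) = -j/79)
(x - 471719)*(u(A(-19, -11), 574) + U(472)) = (375678 - 471719)*(-(10 - 19)/79 + (131 + 472)) = -96041*(-1/79*(-9) + 603) = -96041*(9/79 + 603) = -96041*47646/79 = -4575969486/79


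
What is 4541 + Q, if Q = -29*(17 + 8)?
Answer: 3816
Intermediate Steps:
Q = -725 (Q = -29*25 = -725)
4541 + Q = 4541 - 725 = 3816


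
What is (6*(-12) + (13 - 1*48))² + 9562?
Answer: 21011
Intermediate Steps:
(6*(-12) + (13 - 1*48))² + 9562 = (-72 + (13 - 48))² + 9562 = (-72 - 35)² + 9562 = (-107)² + 9562 = 11449 + 9562 = 21011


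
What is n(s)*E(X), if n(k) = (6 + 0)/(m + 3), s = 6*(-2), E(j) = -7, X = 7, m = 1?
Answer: -21/2 ≈ -10.500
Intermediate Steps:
s = -12
n(k) = 3/2 (n(k) = (6 + 0)/(1 + 3) = 6/4 = 6*(¼) = 3/2)
n(s)*E(X) = (3/2)*(-7) = -21/2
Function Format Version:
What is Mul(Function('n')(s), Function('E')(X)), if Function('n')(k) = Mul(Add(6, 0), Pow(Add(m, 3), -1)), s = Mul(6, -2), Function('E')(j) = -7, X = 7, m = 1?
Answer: Rational(-21, 2) ≈ -10.500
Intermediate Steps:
s = -12
Function('n')(k) = Rational(3, 2) (Function('n')(k) = Mul(Add(6, 0), Pow(Add(1, 3), -1)) = Mul(6, Pow(4, -1)) = Mul(6, Rational(1, 4)) = Rational(3, 2))
Mul(Function('n')(s), Function('E')(X)) = Mul(Rational(3, 2), -7) = Rational(-21, 2)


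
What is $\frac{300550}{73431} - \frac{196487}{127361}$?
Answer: $\frac{23850111653}{9352245591} \approx 2.5502$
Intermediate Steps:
$\frac{300550}{73431} - \frac{196487}{127361} = \frac{23850111653}{9352245591}$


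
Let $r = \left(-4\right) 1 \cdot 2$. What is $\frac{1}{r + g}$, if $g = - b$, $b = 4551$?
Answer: $- \frac{1}{4559} \approx -0.00021935$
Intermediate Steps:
$r = -8$ ($r = \left(-4\right) 2 = -8$)
$g = -4551$ ($g = \left(-1\right) 4551 = -4551$)
$\frac{1}{r + g} = \frac{1}{-8 - 4551} = \frac{1}{-4559} = - \frac{1}{4559}$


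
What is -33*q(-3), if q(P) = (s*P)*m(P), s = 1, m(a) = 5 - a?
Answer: 792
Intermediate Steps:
q(P) = P*(5 - P) (q(P) = (1*P)*(5 - P) = P*(5 - P))
-33*q(-3) = -(-99)*(5 - 1*(-3)) = -(-99)*(5 + 3) = -(-99)*8 = -33*(-24) = 792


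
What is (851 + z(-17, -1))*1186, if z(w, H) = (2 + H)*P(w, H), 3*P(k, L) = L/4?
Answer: 6055123/6 ≈ 1.0092e+6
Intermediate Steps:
P(k, L) = L/12 (P(k, L) = (L/4)/3 = L/12)
z(w, H) = H*(2 + H)/12 (z(w, H) = (2 + H)*(H/12) = H*(2 + H)/12)
(851 + z(-17, -1))*1186 = (851 + (1/12)*(-1)*(2 - 1))*1186 = (851 + (1/12)*(-1)*1)*1186 = (851 - 1/12)*1186 = (10211/12)*1186 = 6055123/6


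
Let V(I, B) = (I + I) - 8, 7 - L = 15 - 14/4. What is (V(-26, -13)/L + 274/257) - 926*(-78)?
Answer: 55698890/771 ≈ 72242.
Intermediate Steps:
L = -9/2 (L = 7 - (15 - 14/4) = 7 - (15 + (¼)*(-14)) = 7 - (15 - 7/2) = 7 - 1*23/2 = 7 - 23/2 = -9/2 ≈ -4.5000)
V(I, B) = -8 + 2*I (V(I, B) = 2*I - 8 = -8 + 2*I)
(V(-26, -13)/L + 274/257) - 926*(-78) = ((-8 + 2*(-26))/(-9/2) + 274/257) - 926*(-78) = ((-8 - 52)*(-2/9) + 274*(1/257)) + 72228 = (-60*(-2/9) + 274/257) + 72228 = (40/3 + 274/257) + 72228 = 11102/771 + 72228 = 55698890/771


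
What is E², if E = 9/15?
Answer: 9/25 ≈ 0.36000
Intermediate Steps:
E = ⅗ (E = 9*(1/15) = ⅗ ≈ 0.60000)
E² = (⅗)² = 9/25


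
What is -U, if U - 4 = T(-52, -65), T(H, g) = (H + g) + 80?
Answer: 33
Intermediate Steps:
T(H, g) = 80 + H + g
U = -33 (U = 4 + (80 - 52 - 65) = 4 - 37 = -33)
-U = -1*(-33) = 33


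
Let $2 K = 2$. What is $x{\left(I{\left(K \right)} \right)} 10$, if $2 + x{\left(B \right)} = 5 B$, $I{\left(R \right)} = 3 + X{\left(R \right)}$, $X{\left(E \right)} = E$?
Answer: $180$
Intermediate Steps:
$K = 1$ ($K = \frac{1}{2} \cdot 2 = 1$)
$I{\left(R \right)} = 3 + R$
$x{\left(B \right)} = -2 + 5 B$
$x{\left(I{\left(K \right)} \right)} 10 = \left(-2 + 5 \left(3 + 1\right)\right) 10 = \left(-2 + 5 \cdot 4\right) 10 = \left(-2 + 20\right) 10 = 18 \cdot 10 = 180$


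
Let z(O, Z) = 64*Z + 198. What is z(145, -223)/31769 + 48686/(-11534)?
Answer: -854517525/183211823 ≈ -4.6641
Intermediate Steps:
z(O, Z) = 198 + 64*Z
z(145, -223)/31769 + 48686/(-11534) = (198 + 64*(-223))/31769 + 48686/(-11534) = (198 - 14272)*(1/31769) + 48686*(-1/11534) = -14074*1/31769 - 24343/5767 = -14074/31769 - 24343/5767 = -854517525/183211823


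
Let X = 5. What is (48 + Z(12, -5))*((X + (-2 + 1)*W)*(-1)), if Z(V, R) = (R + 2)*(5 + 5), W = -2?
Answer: -126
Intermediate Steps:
Z(V, R) = 20 + 10*R (Z(V, R) = (2 + R)*10 = 20 + 10*R)
(48 + Z(12, -5))*((X + (-2 + 1)*W)*(-1)) = (48 + (20 + 10*(-5)))*((5 + (-2 + 1)*(-2))*(-1)) = (48 + (20 - 50))*((5 - 1*(-2))*(-1)) = (48 - 30)*((5 + 2)*(-1)) = 18*(7*(-1)) = 18*(-7) = -126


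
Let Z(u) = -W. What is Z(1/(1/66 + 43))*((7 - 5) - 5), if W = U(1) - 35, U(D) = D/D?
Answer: -102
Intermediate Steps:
U(D) = 1
W = -34 (W = 1 - 35 = -34)
Z(u) = 34 (Z(u) = -1*(-34) = 34)
Z(1/(1/66 + 43))*((7 - 5) - 5) = 34*((7 - 5) - 5) = 34*(2 - 5) = 34*(-3) = -102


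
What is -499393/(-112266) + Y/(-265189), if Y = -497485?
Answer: 188284181287/29771708274 ≈ 6.3243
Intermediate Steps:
-499393/(-112266) + Y/(-265189) = -499393/(-112266) - 497485/(-265189) = -499393*(-1/112266) - 497485*(-1/265189) = 499393/112266 + 497485/265189 = 188284181287/29771708274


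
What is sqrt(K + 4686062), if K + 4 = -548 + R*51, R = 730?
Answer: 2*sqrt(1180685) ≈ 2173.2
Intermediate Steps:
K = 36678 (K = -4 + (-548 + 730*51) = -4 + (-548 + 37230) = -4 + 36682 = 36678)
sqrt(K + 4686062) = sqrt(36678 + 4686062) = sqrt(4722740) = 2*sqrt(1180685)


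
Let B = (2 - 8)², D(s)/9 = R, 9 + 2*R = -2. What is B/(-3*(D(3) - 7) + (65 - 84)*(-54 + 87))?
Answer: -24/305 ≈ -0.078689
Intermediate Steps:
R = -11/2 (R = -9/2 + (½)*(-2) = -9/2 - 1 = -11/2 ≈ -5.5000)
D(s) = -99/2 (D(s) = 9*(-11/2) = -99/2)
B = 36 (B = (-6)² = 36)
B/(-3*(D(3) - 7) + (65 - 84)*(-54 + 87)) = 36/(-3*(-99/2 - 7) + (65 - 84)*(-54 + 87)) = 36/(-3*(-113/2) - 19*33) = 36/(339/2 - 627) = 36/(-915/2) = 36*(-2/915) = -24/305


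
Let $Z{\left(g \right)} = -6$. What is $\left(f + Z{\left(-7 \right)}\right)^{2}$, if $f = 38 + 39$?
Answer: $5041$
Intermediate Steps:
$f = 77$
$\left(f + Z{\left(-7 \right)}\right)^{2} = \left(77 - 6\right)^{2} = 71^{2} = 5041$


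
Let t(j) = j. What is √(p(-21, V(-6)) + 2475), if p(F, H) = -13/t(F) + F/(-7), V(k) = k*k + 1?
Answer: √1093071/21 ≈ 49.786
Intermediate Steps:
V(k) = 1 + k² (V(k) = k² + 1 = 1 + k²)
p(F, H) = -13/F - F/7 (p(F, H) = -13/F + F/(-7) = -13/F + F*(-⅐) = -13/F - F/7)
√(p(-21, V(-6)) + 2475) = √((-13/(-21) - ⅐*(-21)) + 2475) = √((-13*(-1/21) + 3) + 2475) = √((13/21 + 3) + 2475) = √(76/21 + 2475) = √(52051/21) = √1093071/21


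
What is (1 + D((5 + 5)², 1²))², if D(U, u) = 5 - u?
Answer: 25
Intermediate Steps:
(1 + D((5 + 5)², 1²))² = (1 + (5 - 1*1²))² = (1 + (5 - 1*1))² = (1 + (5 - 1))² = (1 + 4)² = 5² = 25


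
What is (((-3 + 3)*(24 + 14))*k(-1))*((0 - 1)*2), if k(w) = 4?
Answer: 0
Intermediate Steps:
(((-3 + 3)*(24 + 14))*k(-1))*((0 - 1)*2) = (((-3 + 3)*(24 + 14))*4)*((0 - 1)*2) = ((0*38)*4)*(-1*2) = (0*4)*(-2) = 0*(-2) = 0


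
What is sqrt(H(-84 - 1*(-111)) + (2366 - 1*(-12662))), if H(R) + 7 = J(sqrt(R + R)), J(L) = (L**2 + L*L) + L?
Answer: sqrt(15129 + 3*sqrt(6)) ≈ 123.03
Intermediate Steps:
J(L) = L + 2*L**2 (J(L) = (L**2 + L**2) + L = 2*L**2 + L = L + 2*L**2)
H(R) = -7 + sqrt(2)*sqrt(R)*(1 + 2*sqrt(2)*sqrt(R)) (H(R) = -7 + sqrt(R + R)*(1 + 2*sqrt(R + R)) = -7 + sqrt(2*R)*(1 + 2*sqrt(2*R)) = -7 + (sqrt(2)*sqrt(R))*(1 + 2*(sqrt(2)*sqrt(R))) = -7 + (sqrt(2)*sqrt(R))*(1 + 2*sqrt(2)*sqrt(R)) = -7 + sqrt(2)*sqrt(R)*(1 + 2*sqrt(2)*sqrt(R)))
sqrt(H(-84 - 1*(-111)) + (2366 - 1*(-12662))) = sqrt((-7 + 4*(-84 - 1*(-111)) + sqrt(2)*sqrt(-84 - 1*(-111))) + (2366 - 1*(-12662))) = sqrt((-7 + 4*(-84 + 111) + sqrt(2)*sqrt(-84 + 111)) + (2366 + 12662)) = sqrt((-7 + 4*27 + sqrt(2)*sqrt(27)) + 15028) = sqrt((-7 + 108 + sqrt(2)*(3*sqrt(3))) + 15028) = sqrt((-7 + 108 + 3*sqrt(6)) + 15028) = sqrt((101 + 3*sqrt(6)) + 15028) = sqrt(15129 + 3*sqrt(6))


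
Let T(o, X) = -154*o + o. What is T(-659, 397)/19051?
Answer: 100827/19051 ≈ 5.2925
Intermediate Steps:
T(o, X) = -153*o
T(-659, 397)/19051 = -153*(-659)/19051 = 100827*(1/19051) = 100827/19051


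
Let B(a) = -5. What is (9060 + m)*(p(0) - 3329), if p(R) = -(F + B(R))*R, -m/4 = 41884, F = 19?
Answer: 527566604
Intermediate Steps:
m = -167536 (m = -4*41884 = -167536)
p(R) = -14*R (p(R) = -(19 - 5)*R = -14*R)
(9060 + m)*(p(0) - 3329) = (9060 - 167536)*(-14*0 - 3329) = -158476*(0 - 3329) = -158476*(-3329) = 527566604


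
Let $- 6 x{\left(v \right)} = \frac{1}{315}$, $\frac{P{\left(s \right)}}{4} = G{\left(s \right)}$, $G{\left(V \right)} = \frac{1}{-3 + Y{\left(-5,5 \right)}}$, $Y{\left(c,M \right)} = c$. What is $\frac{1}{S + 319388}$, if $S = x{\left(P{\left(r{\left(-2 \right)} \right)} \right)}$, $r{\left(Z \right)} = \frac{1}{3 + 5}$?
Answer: $\frac{1890}{603643319} \approx 3.131 \cdot 10^{-6}$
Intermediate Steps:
$r{\left(Z \right)} = \frac{1}{8}$
$G{\left(V \right)} = - \frac{1}{8}$ ($G{\left(V \right)} = \frac{1}{-3 - 5} = \frac{1}{-8} = - \frac{1}{8}$)
$P{\left(s \right)} = - \frac{1}{2}$ ($P{\left(s \right)} = 4 \left(- \frac{1}{8}\right) = - \frac{1}{2}$)
$x{\left(v \right)} = - \frac{1}{1890}$ ($x{\left(v \right)} = - \frac{1}{6 \cdot 315} = \left(- \frac{1}{6}\right) \frac{1}{315} = - \frac{1}{1890}$)
$S = - \frac{1}{1890} \approx -0.0005291$
$\frac{1}{S + 319388} = \frac{1}{- \frac{1}{1890} + 319388} = \frac{1}{\frac{603643319}{1890}} = \frac{1890}{603643319}$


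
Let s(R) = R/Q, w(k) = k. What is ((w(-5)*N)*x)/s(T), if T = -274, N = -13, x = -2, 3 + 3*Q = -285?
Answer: -6240/137 ≈ -45.547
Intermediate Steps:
Q = -96 (Q = -1 + (⅓)*(-285) = -1 - 95 = -96)
s(R) = -R/96 (s(R) = R/(-96) = R*(-1/96) = -R/96)
((w(-5)*N)*x)/s(T) = (-5*(-13)*(-2))/((-1/96*(-274))) = (65*(-2))/(137/48) = -130*48/137 = -6240/137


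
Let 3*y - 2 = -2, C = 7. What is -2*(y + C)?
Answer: -14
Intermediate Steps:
y = 0 (y = 2/3 + (1/3)*(-2) = 2/3 - 2/3 = 0)
-2*(y + C) = -2*(0 + 7) = -2*7 = -14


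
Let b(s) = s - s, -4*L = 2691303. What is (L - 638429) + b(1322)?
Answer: -5245019/4 ≈ -1.3113e+6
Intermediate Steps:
L = -2691303/4 (L = -¼*2691303 = -2691303/4 ≈ -6.7283e+5)
b(s) = 0
(L - 638429) + b(1322) = (-2691303/4 - 638429) + 0 = -5245019/4 + 0 = -5245019/4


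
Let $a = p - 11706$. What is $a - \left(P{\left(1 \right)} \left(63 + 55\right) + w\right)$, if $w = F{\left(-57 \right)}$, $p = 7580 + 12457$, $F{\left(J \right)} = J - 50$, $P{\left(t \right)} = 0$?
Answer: $8438$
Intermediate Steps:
$F{\left(J \right)} = -50 + J$
$p = 20037$
$w = -107$ ($w = -50 - 57 = -107$)
$a = 8331$ ($a = 20037 - 11706 = 8331$)
$a - \left(P{\left(1 \right)} \left(63 + 55\right) + w\right) = 8331 - \left(0 \left(63 + 55\right) - 107\right) = 8331 - \left(0 \cdot 118 - 107\right) = 8331 - \left(0 - 107\right) = 8331 - -107 = 8331 + 107 = 8438$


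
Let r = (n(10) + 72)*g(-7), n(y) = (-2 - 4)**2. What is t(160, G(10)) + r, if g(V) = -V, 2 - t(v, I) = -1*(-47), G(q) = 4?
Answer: 711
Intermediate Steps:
t(v, I) = -45 (t(v, I) = 2 - (-1)*(-47) = 2 - 1*47 = 2 - 47 = -45)
n(y) = 36 (n(y) = (-6)**2 = 36)
r = 756 (r = (36 + 72)*(-1*(-7)) = 108*7 = 756)
t(160, G(10)) + r = -45 + 756 = 711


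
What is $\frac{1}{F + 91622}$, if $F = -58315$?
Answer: $\frac{1}{33307} \approx 3.0024 \cdot 10^{-5}$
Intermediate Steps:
$\frac{1}{F + 91622} = \frac{1}{-58315 + 91622} = \frac{1}{33307}$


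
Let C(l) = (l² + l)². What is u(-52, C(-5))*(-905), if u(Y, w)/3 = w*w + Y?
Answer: -434258820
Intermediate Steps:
C(l) = (l + l²)²
u(Y, w) = 3*Y + 3*w² (u(Y, w) = 3*(w*w + Y) = 3*(w² + Y) = 3*(Y + w²) = 3*Y + 3*w²)
u(-52, C(-5))*(-905) = (3*(-52) + 3*((-5)²*(1 - 5)²)²)*(-905) = (-156 + 3*(25*(-4)²)²)*(-905) = (-156 + 3*(25*16)²)*(-905) = (-156 + 3*400²)*(-905) = (-156 + 3*160000)*(-905) = (-156 + 480000)*(-905) = 479844*(-905) = -434258820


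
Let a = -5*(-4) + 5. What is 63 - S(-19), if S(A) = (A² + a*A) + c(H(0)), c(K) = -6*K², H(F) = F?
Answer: 177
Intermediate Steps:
a = 25 (a = 20 + 5 = 25)
S(A) = A² + 25*A (S(A) = (A² + 25*A) - 6*0² = (A² + 25*A) - 6*0 = (A² + 25*A) + 0 = A² + 25*A)
63 - S(-19) = 63 - (-19)*(25 - 19) = 63 - (-19)*6 = 63 - 1*(-114) = 63 + 114 = 177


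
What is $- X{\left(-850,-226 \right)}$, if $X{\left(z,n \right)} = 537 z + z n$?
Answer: $264350$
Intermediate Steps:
$X{\left(z,n \right)} = 537 z + n z$
$- X{\left(-850,-226 \right)} = - \left(-850\right) \left(537 - 226\right) = - \left(-850\right) 311 = \left(-1\right) \left(-264350\right) = 264350$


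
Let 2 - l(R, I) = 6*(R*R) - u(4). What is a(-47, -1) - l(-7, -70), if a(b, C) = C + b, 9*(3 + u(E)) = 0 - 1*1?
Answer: 2224/9 ≈ 247.11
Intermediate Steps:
u(E) = -28/9 (u(E) = -3 + (0 - 1*1)/9 = -3 + (0 - 1)/9 = -3 + (⅑)*(-1) = -3 - ⅑ = -28/9)
l(R, I) = -10/9 - 6*R² (l(R, I) = 2 - (6*(R*R) - 1*(-28/9)) = 2 - (6*R² + 28/9) = 2 - (28/9 + 6*R²) = 2 + (-28/9 - 6*R²) = -10/9 - 6*R²)
a(-47, -1) - l(-7, -70) = (-1 - 47) - (-10/9 - 6*(-7)²) = -48 - (-10/9 - 6*49) = -48 - (-10/9 - 294) = -48 - 1*(-2656/9) = -48 + 2656/9 = 2224/9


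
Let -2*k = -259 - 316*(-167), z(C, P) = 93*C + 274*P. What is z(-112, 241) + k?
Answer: 58723/2 ≈ 29362.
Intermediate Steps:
k = -52513/2 (k = -(-259 - 316*(-167))/2 = -(-259 + 52772)/2 = -½*52513 = -52513/2 ≈ -26257.)
z(-112, 241) + k = (93*(-112) + 274*241) - 52513/2 = (-10416 + 66034) - 52513/2 = 55618 - 52513/2 = 58723/2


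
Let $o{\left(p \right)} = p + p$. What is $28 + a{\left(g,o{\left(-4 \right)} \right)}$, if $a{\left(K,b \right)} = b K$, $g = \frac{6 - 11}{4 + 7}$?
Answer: $\frac{348}{11} \approx 31.636$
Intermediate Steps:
$g = - \frac{5}{11} \approx -0.45455$
$o{\left(p \right)} = 2 p$
$a{\left(K,b \right)} = K b$
$28 + a{\left(g,o{\left(-4 \right)} \right)} = 28 - \frac{5 \cdot 2 \left(-4\right)}{11} = 28 - - \frac{40}{11} = 28 + \frac{40}{11} = \frac{348}{11}$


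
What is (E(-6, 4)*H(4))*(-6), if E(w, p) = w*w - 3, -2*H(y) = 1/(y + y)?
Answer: 99/8 ≈ 12.375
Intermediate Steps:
H(y) = -1/(4*y) (H(y) = -1/(2*(y + y)) = -1/(2*y)/2 = -1/(4*y))
E(w, p) = -3 + w² (E(w, p) = w² - 3 = -3 + w²)
(E(-6, 4)*H(4))*(-6) = ((-3 + (-6)²)*(-¼/4))*(-6) = ((-3 + 36)*(-¼*¼))*(-6) = (33*(-1/16))*(-6) = -33/16*(-6) = 99/8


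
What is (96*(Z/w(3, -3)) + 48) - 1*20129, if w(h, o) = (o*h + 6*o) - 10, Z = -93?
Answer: -734069/37 ≈ -19840.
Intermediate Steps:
w(h, o) = -10 + 6*o + h*o (w(h, o) = (h*o + 6*o) - 10 = (6*o + h*o) - 10 = -10 + 6*o + h*o)
(96*(Z/w(3, -3)) + 48) - 1*20129 = (96*(-93/(-10 + 6*(-3) + 3*(-3))) + 48) - 1*20129 = (96*(-93/(-10 - 18 - 9)) + 48) - 20129 = (96*(-93/(-37)) + 48) - 20129 = (96*(-93*(-1/37)) + 48) - 20129 = (96*(93/37) + 48) - 20129 = (8928/37 + 48) - 20129 = 10704/37 - 20129 = -734069/37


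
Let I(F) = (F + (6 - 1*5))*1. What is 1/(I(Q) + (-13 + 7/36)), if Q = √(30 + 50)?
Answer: -3060/15389 - 5184*√5/76945 ≈ -0.34949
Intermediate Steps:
Q = 4*√5 (Q = √80 = 4*√5 ≈ 8.9443)
I(F) = 1 + F (I(F) = (F + (6 - 5))*1 = (F + 1)*1 = (1 + F)*1 = 1 + F)
1/(I(Q) + (-13 + 7/36)) = 1/((1 + 4*√5) + (-13 + 7/36)) = 1/((1 + 4*√5) - 461/36) = 1/(-425/36 + 4*√5)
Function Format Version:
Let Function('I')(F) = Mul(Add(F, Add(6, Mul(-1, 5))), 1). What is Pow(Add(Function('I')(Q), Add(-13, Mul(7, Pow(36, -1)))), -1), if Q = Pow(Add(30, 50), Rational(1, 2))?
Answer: Add(Rational(-3060, 15389), Mul(Rational(-5184, 76945), Pow(5, Rational(1, 2)))) ≈ -0.34949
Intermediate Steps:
Q = Mul(4, Pow(5, Rational(1, 2))) (Q = Pow(80, Rational(1, 2)) = Mul(4, Pow(5, Rational(1, 2))) ≈ 8.9443)
Function('I')(F) = Add(1, F) (Function('I')(F) = Mul(Add(F, Add(6, -5)), 1) = Mul(Add(F, 1), 1) = Mul(Add(1, F), 1) = Add(1, F))
Pow(Add(Function('I')(Q), Add(-13, Mul(7, Pow(36, -1)))), -1) = Pow(Add(Add(1, Mul(4, Pow(5, Rational(1, 2)))), Add(-13, Mul(7, Pow(36, -1)))), -1) = Pow(Add(Add(1, Mul(4, Pow(5, Rational(1, 2)))), Add(-13, Mul(7, Rational(1, 36)))), -1) = Pow(Add(Add(1, Mul(4, Pow(5, Rational(1, 2)))), Add(-13, Rational(7, 36))), -1) = Pow(Add(Add(1, Mul(4, Pow(5, Rational(1, 2)))), Rational(-461, 36)), -1) = Pow(Add(Rational(-425, 36), Mul(4, Pow(5, Rational(1, 2)))), -1)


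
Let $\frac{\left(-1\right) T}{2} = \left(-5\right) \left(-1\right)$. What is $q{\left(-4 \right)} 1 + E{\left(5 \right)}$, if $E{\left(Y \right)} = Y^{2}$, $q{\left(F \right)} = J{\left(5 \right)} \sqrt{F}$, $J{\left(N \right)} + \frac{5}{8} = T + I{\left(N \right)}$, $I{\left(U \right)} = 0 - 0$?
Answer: $25 - \frac{85 i}{4} \approx 25.0 - 21.25 i$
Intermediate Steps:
$I{\left(U \right)} = 0$ ($I{\left(U \right)} = 0 + 0 = 0$)
$T = -10$ ($T = - 2 \left(\left(-5\right) \left(-1\right)\right) = \left(-2\right) 5 = -10$)
$J{\left(N \right)} = - \frac{85}{8}$ ($J{\left(N \right)} = - \frac{5}{8} + \left(-10 + 0\right) = - \frac{5}{8} - 10 = - \frac{85}{8}$)
$q{\left(F \right)} = - \frac{85 \sqrt{F}}{8}$
$q{\left(-4 \right)} 1 + E{\left(5 \right)} = - \frac{85 \sqrt{-4}}{8} \cdot 1 + 5^{2} = - \frac{85 \cdot 2 i}{8} \cdot 1 + 25 = - \frac{85 i}{4} \cdot 1 + 25 = - \frac{85 i}{4} + 25 = 25 - \frac{85 i}{4}$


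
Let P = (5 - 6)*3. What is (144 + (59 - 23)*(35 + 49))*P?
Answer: -9504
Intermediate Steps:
P = -3 (P = -1*3 = -3)
(144 + (59 - 23)*(35 + 49))*P = (144 + (59 - 23)*(35 + 49))*(-3) = (144 + 36*84)*(-3) = (144 + 3024)*(-3) = 3168*(-3) = -9504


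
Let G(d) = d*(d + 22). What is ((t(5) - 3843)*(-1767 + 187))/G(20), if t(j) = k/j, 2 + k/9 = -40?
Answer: 73707/10 ≈ 7370.7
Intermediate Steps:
k = -378 (k = -18 + 9*(-40) = -18 - 360 = -378)
t(j) = -378/j
G(d) = d*(22 + d)
((t(5) - 3843)*(-1767 + 187))/G(20) = ((-378/5 - 3843)*(-1767 + 187))/((20*(22 + 20))) = ((-378*⅕ - 3843)*(-1580))/((20*42)) = ((-378/5 - 3843)*(-1580))/840 = -19593/5*(-1580)*(1/840) = 6191388*(1/840) = 73707/10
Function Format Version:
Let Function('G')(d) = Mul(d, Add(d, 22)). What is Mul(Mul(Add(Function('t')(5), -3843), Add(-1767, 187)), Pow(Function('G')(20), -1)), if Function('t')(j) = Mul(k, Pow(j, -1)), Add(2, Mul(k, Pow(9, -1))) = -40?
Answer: Rational(73707, 10) ≈ 7370.7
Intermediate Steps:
k = -378 (k = Add(-18, Mul(9, -40)) = Add(-18, -360) = -378)
Function('t')(j) = Mul(-378, Pow(j, -1))
Function('G')(d) = Mul(d, Add(22, d))
Mul(Mul(Add(Function('t')(5), -3843), Add(-1767, 187)), Pow(Function('G')(20), -1)) = Mul(Mul(Add(Mul(-378, Pow(5, -1)), -3843), Add(-1767, 187)), Pow(Mul(20, Add(22, 20)), -1)) = Mul(Mul(Add(Mul(-378, Rational(1, 5)), -3843), -1580), Pow(Mul(20, 42), -1)) = Mul(Mul(Add(Rational(-378, 5), -3843), -1580), Pow(840, -1)) = Mul(Mul(Rational(-19593, 5), -1580), Rational(1, 840)) = Mul(6191388, Rational(1, 840)) = Rational(73707, 10)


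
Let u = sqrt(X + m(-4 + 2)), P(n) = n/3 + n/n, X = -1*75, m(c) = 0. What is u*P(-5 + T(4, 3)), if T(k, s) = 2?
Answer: 0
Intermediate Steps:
X = -75
P(n) = 1 + n/3 (P(n) = n*(1/3) + 1 = n/3 + 1 = 1 + n/3)
u = 5*I*sqrt(3) (u = sqrt(-75 + 0) = sqrt(-75) = 5*I*sqrt(3) ≈ 8.6602*I)
u*P(-5 + T(4, 3)) = (5*I*sqrt(3))*(1 + (-5 + 2)/3) = (5*I*sqrt(3))*(1 + (1/3)*(-3)) = (5*I*sqrt(3))*(1 - 1) = (5*I*sqrt(3))*0 = 0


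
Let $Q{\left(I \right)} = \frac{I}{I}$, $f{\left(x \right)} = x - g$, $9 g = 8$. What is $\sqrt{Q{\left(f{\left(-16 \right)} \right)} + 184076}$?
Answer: $3 \sqrt{20453} \approx 429.04$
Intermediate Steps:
$g = \frac{8}{9}$ ($g = \frac{1}{9} \cdot 8 = \frac{8}{9} \approx 0.88889$)
$f{\left(x \right)} = - \frac{8}{9} + x$ ($f{\left(x \right)} = x - \frac{8}{9} = - \frac{8}{9} + x$)
$Q{\left(I \right)} = 1$
$\sqrt{Q{\left(f{\left(-16 \right)} \right)} + 184076} = \sqrt{1 + 184076} = \sqrt{184077} = 3 \sqrt{20453}$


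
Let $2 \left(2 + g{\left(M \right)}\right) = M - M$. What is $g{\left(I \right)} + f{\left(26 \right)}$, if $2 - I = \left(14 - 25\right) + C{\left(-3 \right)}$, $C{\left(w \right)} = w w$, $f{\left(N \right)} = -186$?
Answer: $-188$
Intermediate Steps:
$C{\left(w \right)} = w^{2}$
$I = 4$ ($I = 2 - \left(\left(14 - 25\right) + \left(-3\right)^{2}\right) = 2 - \left(-11 + 9\right) = 2 - -2 = 2 + 2 = 4$)
$g{\left(M \right)} = -2$ ($g{\left(M \right)} = -2 + \frac{M - M}{2} = -2 + \frac{1}{2} \cdot 0 = -2 + 0 = -2$)
$g{\left(I \right)} + f{\left(26 \right)} = -2 - 186 = -188$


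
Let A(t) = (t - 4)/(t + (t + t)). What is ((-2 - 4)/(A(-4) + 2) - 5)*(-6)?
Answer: 87/2 ≈ 43.500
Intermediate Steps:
A(t) = (-4 + t)/(3*t) (A(t) = (-4 + t)/(t + 2*t) = (-4 + t)/((3*t)) = (-4 + t)*(1/(3*t)) = (-4 + t)/(3*t))
((-2 - 4)/(A(-4) + 2) - 5)*(-6) = ((-2 - 4)/((⅓)*(-4 - 4)/(-4) + 2) - 5)*(-6) = (-6/((⅓)*(-¼)*(-8) + 2) - 5)*(-6) = (-6/(⅔ + 2) - 5)*(-6) = (-6/8/3 - 5)*(-6) = (-6*3/8 - 5)*(-6) = (-9/4 - 5)*(-6) = -29/4*(-6) = 87/2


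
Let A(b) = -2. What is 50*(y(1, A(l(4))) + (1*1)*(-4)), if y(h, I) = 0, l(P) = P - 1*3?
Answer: -200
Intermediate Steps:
l(P) = -3 + P (l(P) = P - 3 = -3 + P)
50*(y(1, A(l(4))) + (1*1)*(-4)) = 50*(0 + (1*1)*(-4)) = 50*(0 + 1*(-4)) = 50*(0 - 4) = 50*(-4) = -200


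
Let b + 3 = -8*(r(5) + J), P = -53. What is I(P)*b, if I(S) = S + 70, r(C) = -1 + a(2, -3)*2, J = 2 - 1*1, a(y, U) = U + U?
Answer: 1581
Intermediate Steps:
a(y, U) = 2*U
J = 1 (J = 2 - 1 = 1)
r(C) = -13 (r(C) = -1 + (2*(-3))*2 = -1 - 6*2 = -1 - 12 = -13)
I(S) = 70 + S
b = 93 (b = -3 - 8*(-13 + 1) = -3 - 8*(-12) = -3 + 96 = 93)
I(P)*b = (70 - 53)*93 = 17*93 = 1581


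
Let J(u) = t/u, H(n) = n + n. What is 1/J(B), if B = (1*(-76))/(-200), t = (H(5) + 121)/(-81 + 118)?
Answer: 703/6550 ≈ 0.10733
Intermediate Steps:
H(n) = 2*n
t = 131/37 (t = (2*5 + 121)/(-81 + 118) = (10 + 121)/37 = 131*(1/37) = 131/37 ≈ 3.5405)
B = 19/50 (B = -76*(-1/200) = 19/50 ≈ 0.38000)
J(u) = 131/(37*u)
1/J(B) = 1/(131/(37*(19/50))) = 1/((131/37)*(50/19)) = 1/(6550/703) = 703/6550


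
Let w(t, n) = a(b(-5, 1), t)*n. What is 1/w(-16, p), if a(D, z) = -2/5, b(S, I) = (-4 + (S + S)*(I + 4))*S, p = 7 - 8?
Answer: 5/2 ≈ 2.5000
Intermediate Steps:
p = -1
b(S, I) = S*(-4 + 2*S*(4 + I)) (b(S, I) = (-4 + (2*S)*(4 + I))*S = (-4 + 2*S*(4 + I))*S = S*(-4 + 2*S*(4 + I)))
a(D, z) = -⅖ (a(D, z) = -2*⅕ = -⅖)
w(t, n) = -2*n/5
1/w(-16, p) = 1/(-⅖*(-1)) = 1/(⅖) = 5/2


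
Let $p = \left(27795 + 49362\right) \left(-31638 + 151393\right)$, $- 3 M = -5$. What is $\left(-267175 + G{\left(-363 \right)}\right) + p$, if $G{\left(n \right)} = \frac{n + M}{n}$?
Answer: $\frac{10061999934124}{1089} \approx 9.2397 \cdot 10^{9}$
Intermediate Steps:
$M = \frac{5}{3}$ ($M = \left(- \frac{1}{3}\right) \left(-5\right) = \frac{5}{3} \approx 1.6667$)
$G{\left(n \right)} = \frac{\frac{5}{3} + n}{n}$ ($G{\left(n \right)} = \frac{n + \frac{5}{3}}{n} = \frac{\frac{5}{3} + n}{n}$)
$p = 9239936535$ ($p = 77157 \cdot 119755 = 9239936535$)
$\left(-267175 + G{\left(-363 \right)}\right) + p = \left(-267175 + \frac{\frac{5}{3} - 363}{-363}\right) + 9239936535 = \left(-267175 - - \frac{1084}{1089}\right) + 9239936535 = \left(-267175 + \frac{1084}{1089}\right) + 9239936535 = - \frac{290952491}{1089} + 9239936535 = \frac{10061999934124}{1089}$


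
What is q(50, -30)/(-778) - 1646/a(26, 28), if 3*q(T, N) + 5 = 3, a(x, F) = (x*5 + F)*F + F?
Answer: -319405/865914 ≈ -0.36886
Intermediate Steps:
a(x, F) = F + F*(F + 5*x) (a(x, F) = (5*x + F)*F + F = (F + 5*x)*F + F = F*(F + 5*x) + F = F + F*(F + 5*x))
q(T, N) = -⅔ (q(T, N) = -5/3 + (⅓)*3 = -5/3 + 1 = -⅔)
q(50, -30)/(-778) - 1646/a(26, 28) = -⅔/(-778) - 1646*1/(28*(1 + 28 + 5*26)) = -⅔*(-1/778) - 1646*1/(28*(1 + 28 + 130)) = 1/1167 - 1646/(28*159) = 1/1167 - 1646/4452 = 1/1167 - 1646*1/4452 = 1/1167 - 823/2226 = -319405/865914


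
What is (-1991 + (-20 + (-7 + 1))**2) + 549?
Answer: -766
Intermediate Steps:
(-1991 + (-20 + (-7 + 1))**2) + 549 = (-1991 + (-20 - 6)**2) + 549 = (-1991 + (-26)**2) + 549 = (-1991 + 676) + 549 = -1315 + 549 = -766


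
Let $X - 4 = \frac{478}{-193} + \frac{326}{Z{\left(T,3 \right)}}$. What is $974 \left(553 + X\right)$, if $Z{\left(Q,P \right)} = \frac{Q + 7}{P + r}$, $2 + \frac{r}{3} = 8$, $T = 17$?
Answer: $\frac{315724535}{386} \approx 8.1794 \cdot 10^{5}$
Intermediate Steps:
$r = 18$ ($r = -6 + 3 \cdot 8 = -6 + 24 = 18$)
$Z{\left(Q,P \right)} = \frac{7 + Q}{18 + P}$ ($Z{\left(Q,P \right)} = \frac{Q + 7}{P + 18} = \frac{7 + Q}{18 + P}$)
$X = \frac{221389}{772}$ ($X = 4 + \left(\frac{478}{-193} + \frac{326}{\frac{1}{18 + 3} \left(7 + 17\right)}\right) = 4 + \left(478 \left(- \frac{1}{193}\right) + \frac{326}{\frac{1}{21} \cdot 24}\right) = 4 - \left(\frac{478}{193} - \frac{326}{\frac{1}{21} \cdot 24}\right) = 4 - \left(\frac{478}{193} - \frac{326}{\frac{8}{7}}\right) = 4 + \left(- \frac{478}{193} + 326 \cdot \frac{7}{8}\right) = 4 + \left(- \frac{478}{193} + \frac{1141}{4}\right) = 4 + \frac{218301}{772} = \frac{221389}{772} \approx 286.77$)
$974 \left(553 + X\right) = 974 \left(553 + \frac{221389}{772}\right) = 974 \cdot \frac{648305}{772} = \frac{315724535}{386}$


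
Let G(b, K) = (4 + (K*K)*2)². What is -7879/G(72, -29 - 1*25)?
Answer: -7879/34058896 ≈ -0.00023133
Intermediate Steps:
G(b, K) = (4 + 2*K²)² (G(b, K) = (4 + K²*2)² = (4 + 2*K²)²)
-7879/G(72, -29 - 1*25) = -7879*1/(4*(2 + (-29 - 1*25)²)²) = -7879*1/(4*(2 + (-29 - 25)²)²) = -7879*1/(4*(2 + (-54)²)²) = -7879*1/(4*(2 + 2916)²) = -7879/(4*2918²) = -7879/(4*8514724) = -7879/34058896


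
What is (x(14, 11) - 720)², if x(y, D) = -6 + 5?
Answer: 519841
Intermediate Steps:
x(y, D) = -1
(x(14, 11) - 720)² = (-1 - 720)² = (-721)² = 519841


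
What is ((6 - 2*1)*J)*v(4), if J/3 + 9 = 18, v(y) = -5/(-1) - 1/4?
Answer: 513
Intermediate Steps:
v(y) = 19/4 (v(y) = -5*(-1) - 1*1/4 = 5 - 1/4 = 19/4)
J = 27 (J = -27 + 3*18 = -27 + 54 = 27)
((6 - 2*1)*J)*v(4) = ((6 - 2*1)*27)*(19/4) = ((6 - 2)*27)*(19/4) = (4*27)*(19/4) = 108*(19/4) = 513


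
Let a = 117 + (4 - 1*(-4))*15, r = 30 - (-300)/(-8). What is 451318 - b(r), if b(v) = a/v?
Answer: 2256748/5 ≈ 4.5135e+5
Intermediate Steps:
r = -15/2 (r = 30 - (-300)*(-1)/8 = 30 - 1*75/2 = 30 - 75/2 = -15/2 ≈ -7.5000)
a = 237 (a = 117 + (4 + 4)*15 = 117 + 8*15 = 117 + 120 = 237)
b(v) = 237/v
451318 - b(r) = 451318 - 237/(-15/2) = 451318 - 237*(-2)/15 = 451318 - 1*(-158/5) = 451318 + 158/5 = 2256748/5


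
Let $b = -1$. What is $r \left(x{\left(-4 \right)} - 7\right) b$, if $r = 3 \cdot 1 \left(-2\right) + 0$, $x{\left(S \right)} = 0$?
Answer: $-42$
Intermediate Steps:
$r = -6$ ($r = 3 \left(-2\right) + 0 = -6 + 0 = -6$)
$r \left(x{\left(-4 \right)} - 7\right) b = - 6 \left(0 - 7\right) \left(-1\right) = - 6 \left(\left(-7\right) \left(-1\right)\right) = \left(-6\right) 7 = -42$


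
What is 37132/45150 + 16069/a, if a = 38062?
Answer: 1069416767/859249650 ≈ 1.2446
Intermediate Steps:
37132/45150 + 16069/a = 37132/45150 + 16069/38062 = 37132*(1/45150) + 16069*(1/38062) = 18566/22575 + 16069/38062 = 1069416767/859249650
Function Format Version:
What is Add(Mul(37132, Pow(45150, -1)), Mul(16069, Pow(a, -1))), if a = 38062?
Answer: Rational(1069416767, 859249650) ≈ 1.2446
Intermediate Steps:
Add(Mul(37132, Pow(45150, -1)), Mul(16069, Pow(a, -1))) = Add(Mul(37132, Pow(45150, -1)), Mul(16069, Pow(38062, -1))) = Add(Mul(37132, Rational(1, 45150)), Mul(16069, Rational(1, 38062))) = Add(Rational(18566, 22575), Rational(16069, 38062)) = Rational(1069416767, 859249650)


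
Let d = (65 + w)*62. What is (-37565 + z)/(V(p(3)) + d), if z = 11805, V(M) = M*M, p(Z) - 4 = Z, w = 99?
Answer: -25760/10217 ≈ -2.5213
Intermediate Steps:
p(Z) = 4 + Z
V(M) = M²
d = 10168 (d = (65 + 99)*62 = 164*62 = 10168)
(-37565 + z)/(V(p(3)) + d) = (-37565 + 11805)/((4 + 3)² + 10168) = -25760/(7² + 10168) = -25760/(49 + 10168) = -25760/10217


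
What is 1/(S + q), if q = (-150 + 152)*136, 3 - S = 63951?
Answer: -1/63676 ≈ -1.5705e-5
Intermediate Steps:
S = -63948 (S = 3 - 1*63951 = 3 - 63951 = -63948)
q = 272 (q = 2*136 = 272)
1/(S + q) = 1/(-63948 + 272) = 1/(-63676) = -1/63676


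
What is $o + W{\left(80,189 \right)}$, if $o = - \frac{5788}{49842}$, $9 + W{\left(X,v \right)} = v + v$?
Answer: $\frac{9192955}{24921} \approx 368.88$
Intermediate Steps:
$W{\left(X,v \right)} = -9 + 2 v$ ($W{\left(X,v \right)} = -9 + \left(v + v\right) = -9 + 2 v$)
$o = - \frac{2894}{24921}$ ($o = \left(-5788\right) \frac{1}{49842} = - \frac{2894}{24921} \approx -0.11613$)
$o + W{\left(80,189 \right)} = - \frac{2894}{24921} + \left(-9 + 2 \cdot 189\right) = - \frac{2894}{24921} + \left(-9 + 378\right) = - \frac{2894}{24921} + 369 = \frac{9192955}{24921}$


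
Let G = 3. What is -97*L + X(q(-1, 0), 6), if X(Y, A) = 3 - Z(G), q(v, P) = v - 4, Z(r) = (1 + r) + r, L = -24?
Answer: 2324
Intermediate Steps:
Z(r) = 1 + 2*r
q(v, P) = -4 + v
X(Y, A) = -4 (X(Y, A) = 3 - (1 + 2*3) = 3 - (1 + 6) = 3 - 1*7 = 3 - 7 = -4)
-97*L + X(q(-1, 0), 6) = -97*(-24) - 4 = 2328 - 4 = 2324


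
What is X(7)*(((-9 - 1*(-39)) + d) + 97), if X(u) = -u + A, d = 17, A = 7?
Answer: 0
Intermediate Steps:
X(u) = 7 - u (X(u) = -u + 7 = 7 - u)
X(7)*(((-9 - 1*(-39)) + d) + 97) = (7 - 1*7)*(((-9 - 1*(-39)) + 17) + 97) = (7 - 7)*(((-9 + 39) + 17) + 97) = 0*((30 + 17) + 97) = 0*(47 + 97) = 0*144 = 0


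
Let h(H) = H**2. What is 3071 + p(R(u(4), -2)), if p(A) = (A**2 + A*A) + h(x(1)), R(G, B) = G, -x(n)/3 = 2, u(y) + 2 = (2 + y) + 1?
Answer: 3157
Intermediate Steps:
u(y) = 1 + y (u(y) = -2 + ((2 + y) + 1) = -2 + (3 + y) = 1 + y)
x(n) = -6 (x(n) = -3*2 = -6)
p(A) = 36 + 2*A**2 (p(A) = (A**2 + A*A) + (-6)**2 = (A**2 + A**2) + 36 = 2*A**2 + 36 = 36 + 2*A**2)
3071 + p(R(u(4), -2)) = 3071 + (36 + 2*(1 + 4)**2) = 3071 + (36 + 2*5**2) = 3071 + (36 + 2*25) = 3071 + (36 + 50) = 3071 + 86 = 3157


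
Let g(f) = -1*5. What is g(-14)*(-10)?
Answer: 50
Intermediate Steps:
g(f) = -5
g(-14)*(-10) = -5*(-10) = 50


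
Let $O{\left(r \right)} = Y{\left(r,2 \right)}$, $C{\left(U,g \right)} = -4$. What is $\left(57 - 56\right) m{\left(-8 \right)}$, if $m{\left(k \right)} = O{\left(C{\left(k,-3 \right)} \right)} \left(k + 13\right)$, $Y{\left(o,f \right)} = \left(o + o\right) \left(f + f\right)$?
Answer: $-160$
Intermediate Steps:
$Y{\left(o,f \right)} = 4 f o$ ($Y{\left(o,f \right)} = 2 o 2 f = 4 f o$)
$O{\left(r \right)} = 8 r$ ($O{\left(r \right)} = 4 \cdot 2 r = 8 r$)
$m{\left(k \right)} = -416 - 32 k$ ($m{\left(k \right)} = 8 \left(-4\right) \left(k + 13\right) = - 32 \left(13 + k\right) = -416 - 32 k$)
$\left(57 - 56\right) m{\left(-8 \right)} = \left(57 - 56\right) \left(-416 - -256\right) = 1 \left(-416 + 256\right) = 1 \left(-160\right) = -160$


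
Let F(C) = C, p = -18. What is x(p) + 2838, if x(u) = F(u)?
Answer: 2820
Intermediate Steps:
x(u) = u
x(p) + 2838 = -18 + 2838 = 2820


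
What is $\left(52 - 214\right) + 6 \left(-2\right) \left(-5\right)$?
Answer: $-102$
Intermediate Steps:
$\left(52 - 214\right) + 6 \left(-2\right) \left(-5\right) = -162 - -60 = -162 + 60 = -102$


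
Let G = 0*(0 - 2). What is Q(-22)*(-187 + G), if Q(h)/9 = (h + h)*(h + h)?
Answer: -3258288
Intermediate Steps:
G = 0 (G = 0*(-2) = 0)
Q(h) = 36*h**2 (Q(h) = 9*((h + h)*(h + h)) = 9*((2*h)*(2*h)) = 9*(4*h**2) = 36*h**2)
Q(-22)*(-187 + G) = (36*(-22)**2)*(-187 + 0) = (36*484)*(-187) = 17424*(-187) = -3258288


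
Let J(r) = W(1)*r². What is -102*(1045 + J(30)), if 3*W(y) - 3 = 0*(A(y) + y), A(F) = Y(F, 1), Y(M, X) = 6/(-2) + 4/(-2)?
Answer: -198390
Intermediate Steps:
Y(M, X) = -5 (Y(M, X) = 6*(-½) + 4*(-½) = -3 - 2 = -5)
A(F) = -5
W(y) = 1 (W(y) = 1 + (0*(-5 + y))/3 = 1 + (⅓)*0 = 1 + 0 = 1)
J(r) = r² (J(r) = 1*r² = r²)
-102*(1045 + J(30)) = -102*(1045 + 30²) = -102*(1045 + 900) = -102*1945 = -198390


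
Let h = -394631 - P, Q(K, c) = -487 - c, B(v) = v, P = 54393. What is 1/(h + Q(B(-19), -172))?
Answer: -1/449339 ≈ -2.2255e-6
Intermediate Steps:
h = -449024 (h = -394631 - 1*54393 = -394631 - 54393 = -449024)
1/(h + Q(B(-19), -172)) = 1/(-449024 + (-487 - 1*(-172))) = 1/(-449024 + (-487 + 172)) = 1/(-449024 - 315) = 1/(-449339) = -1/449339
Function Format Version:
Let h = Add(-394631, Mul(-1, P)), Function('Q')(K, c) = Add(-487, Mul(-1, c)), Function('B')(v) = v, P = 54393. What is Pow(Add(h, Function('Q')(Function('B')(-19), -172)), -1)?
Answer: Rational(-1, 449339) ≈ -2.2255e-6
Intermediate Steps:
h = -449024 (h = Add(-394631, Mul(-1, 54393)) = Add(-394631, -54393) = -449024)
Pow(Add(h, Function('Q')(Function('B')(-19), -172)), -1) = Pow(Add(-449024, Add(-487, Mul(-1, -172))), -1) = Pow(Add(-449024, Add(-487, 172)), -1) = Pow(Add(-449024, -315), -1) = Pow(-449339, -1) = Rational(-1, 449339)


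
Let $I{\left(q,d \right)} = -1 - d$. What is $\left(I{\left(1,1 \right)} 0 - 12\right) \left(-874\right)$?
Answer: $10488$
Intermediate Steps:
$\left(I{\left(1,1 \right)} 0 - 12\right) \left(-874\right) = \left(\left(-1 - 1\right) 0 - 12\right) \left(-874\right) = \left(\left(-2\right) 0 - 12\right) \left(-874\right) = \left(0 - 12\right) \left(-874\right) = \left(-12\right) \left(-874\right) = 10488$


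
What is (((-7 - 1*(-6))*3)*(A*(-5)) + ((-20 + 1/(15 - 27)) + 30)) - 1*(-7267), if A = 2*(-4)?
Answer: 85883/12 ≈ 7156.9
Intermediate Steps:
A = -8
(((-7 - 1*(-6))*3)*(A*(-5)) + ((-20 + 1/(15 - 27)) + 30)) - 1*(-7267) = (((-7 - 1*(-6))*3)*(-8*(-5)) + ((-20 + 1/(15 - 27)) + 30)) - 1*(-7267) = (((-7 + 6)*3)*40 + ((-20 + 1/(-12)) + 30)) + 7267 = (-1*3*40 + ((-20 - 1/12) + 30)) + 7267 = (-3*40 + (-241/12 + 30)) + 7267 = (-120 + 119/12) + 7267 = -1321/12 + 7267 = 85883/12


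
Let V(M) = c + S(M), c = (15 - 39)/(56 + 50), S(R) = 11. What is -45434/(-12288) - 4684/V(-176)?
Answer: -1512288881/3508224 ≈ -431.07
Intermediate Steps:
c = -12/53 (c = -24/106 = -24*1/106 = -12/53 ≈ -0.22642)
V(M) = 571/53 (V(M) = -12/53 + 11 = 571/53)
-45434/(-12288) - 4684/V(-176) = -45434/(-12288) - 4684/571/53 = -45434*(-1/12288) - 4684*53/571 = 22717/6144 - 248252/571 = -1512288881/3508224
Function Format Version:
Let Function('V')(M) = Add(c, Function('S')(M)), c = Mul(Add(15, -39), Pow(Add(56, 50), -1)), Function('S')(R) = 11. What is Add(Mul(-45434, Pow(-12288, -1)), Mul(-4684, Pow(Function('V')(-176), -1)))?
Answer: Rational(-1512288881, 3508224) ≈ -431.07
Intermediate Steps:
c = Rational(-12, 53) (c = Mul(-24, Pow(106, -1)) = Mul(-24, Rational(1, 106)) = Rational(-12, 53) ≈ -0.22642)
Function('V')(M) = Rational(571, 53) (Function('V')(M) = Add(Rational(-12, 53), 11) = Rational(571, 53))
Add(Mul(-45434, Pow(-12288, -1)), Mul(-4684, Pow(Function('V')(-176), -1))) = Add(Mul(-45434, Pow(-12288, -1)), Mul(-4684, Pow(Rational(571, 53), -1))) = Add(Mul(-45434, Rational(-1, 12288)), Mul(-4684, Rational(53, 571))) = Add(Rational(22717, 6144), Rational(-248252, 571)) = Rational(-1512288881, 3508224)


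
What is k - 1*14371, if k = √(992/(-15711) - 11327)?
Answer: -14371 + I*√2795921531679/15711 ≈ -14371.0 + 106.43*I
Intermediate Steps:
k = I*√2795921531679/15711 (k = √(992*(-1/15711) - 11327) = √(-992/15711 - 11327) = √(-177959489/15711) = I*√2795921531679/15711 ≈ 106.43*I)
k - 1*14371 = I*√2795921531679/15711 - 1*14371 = I*√2795921531679/15711 - 14371 = -14371 + I*√2795921531679/15711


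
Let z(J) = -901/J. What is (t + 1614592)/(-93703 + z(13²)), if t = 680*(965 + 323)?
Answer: -105220752/3959177 ≈ -26.576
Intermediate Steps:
t = 875840 (t = 680*1288 = 875840)
(t + 1614592)/(-93703 + z(13²)) = (875840 + 1614592)/(-93703 - 901/(13²)) = 2490432/(-93703 - 901/169) = 2490432/(-15836708/169) = 2490432*(-169/15836708) = -105220752/3959177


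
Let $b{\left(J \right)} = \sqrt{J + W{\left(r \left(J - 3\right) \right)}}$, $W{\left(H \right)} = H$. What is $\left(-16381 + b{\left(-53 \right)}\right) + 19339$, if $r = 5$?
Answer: $2958 + 3 i \sqrt{37} \approx 2958.0 + 18.248 i$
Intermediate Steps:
$b{\left(J \right)} = \sqrt{-15 + 6 J}$ ($b{\left(J \right)} = \sqrt{J + 5 \left(J - 3\right)} = \sqrt{J + 5 \left(-3 + J\right)} = \sqrt{J + \left(-15 + 5 J\right)} = \sqrt{-15 + 6 J}$)
$\left(-16381 + b{\left(-53 \right)}\right) + 19339 = \left(-16381 + \sqrt{-15 + 6 \left(-53\right)}\right) + 19339 = \left(-16381 + \sqrt{-15 - 318}\right) + 19339 = \left(-16381 + \sqrt{-333}\right) + 19339 = \left(-16381 + 3 i \sqrt{37}\right) + 19339 = 2958 + 3 i \sqrt{37}$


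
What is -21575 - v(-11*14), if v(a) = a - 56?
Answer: -21365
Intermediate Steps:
v(a) = -56 + a
-21575 - v(-11*14) = -21575 - (-56 - 11*14) = -21575 - (-56 - 154) = -21575 - 1*(-210) = -21575 + 210 = -21365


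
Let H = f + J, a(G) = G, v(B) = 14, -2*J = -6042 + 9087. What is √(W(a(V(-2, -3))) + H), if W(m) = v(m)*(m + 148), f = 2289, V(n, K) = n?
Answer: √11242/2 ≈ 53.014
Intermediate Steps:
J = -3045/2 (J = -(-6042 + 9087)/2 = -½*3045 = -3045/2 ≈ -1522.5)
H = 1533/2 (H = 2289 - 3045/2 = 1533/2 ≈ 766.50)
W(m) = 2072 + 14*m (W(m) = 14*(m + 148) = 14*(148 + m) = 2072 + 14*m)
√(W(a(V(-2, -3))) + H) = √((2072 + 14*(-2)) + 1533/2) = √((2072 - 28) + 1533/2) = √(2044 + 1533/2) = √(5621/2) = √11242/2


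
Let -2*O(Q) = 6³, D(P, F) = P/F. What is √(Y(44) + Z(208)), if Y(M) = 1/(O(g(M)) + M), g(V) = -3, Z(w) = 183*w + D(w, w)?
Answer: √2436159/8 ≈ 195.10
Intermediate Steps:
Z(w) = 1 + 183*w (Z(w) = 183*w + w/w = 183*w + 1 = 1 + 183*w)
O(Q) = -108 (O(Q) = -½*6³ = -½*216 = -108)
Y(M) = 1/(-108 + M)
√(Y(44) + Z(208)) = √(1/(-108 + 44) + (1 + 183*208)) = √(1/(-64) + (1 + 38064)) = √(-1/64 + 38065) = √(2436159/64) = √2436159/8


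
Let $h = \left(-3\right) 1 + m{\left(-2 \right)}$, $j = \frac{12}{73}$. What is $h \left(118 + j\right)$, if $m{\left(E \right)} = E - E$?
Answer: $- \frac{25878}{73} \approx -354.49$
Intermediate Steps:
$j = \frac{12}{73}$ ($j = 12 \cdot \frac{1}{73} = \frac{12}{73} \approx 0.16438$)
$m{\left(E \right)} = 0$
$h = -3$ ($h = \left(-3\right) 1 + 0 = -3 + 0 = -3$)
$h \left(118 + j\right) = - 3 \left(118 + \frac{12}{73}\right) = \left(-3\right) \frac{8626}{73} = - \frac{25878}{73}$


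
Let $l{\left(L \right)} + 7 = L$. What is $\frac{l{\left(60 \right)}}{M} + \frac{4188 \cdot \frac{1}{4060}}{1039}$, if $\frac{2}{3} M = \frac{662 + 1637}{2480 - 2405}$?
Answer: $\frac{2797057303}{2424490915} \approx 1.1537$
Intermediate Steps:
$l{\left(L \right)} = -7 + L$
$M = \frac{2299}{50}$ ($M = \frac{3 \frac{662 + 1637}{2480 - 2405}}{2} = \frac{3 \cdot \frac{2299}{75}}{2} = \frac{3 \cdot 2299 \cdot \frac{1}{75}}{2} = \frac{3}{2} \cdot \frac{2299}{75} = \frac{2299}{50} \approx 45.98$)
$\frac{l{\left(60 \right)}}{M} + \frac{4188 \cdot \frac{1}{4060}}{1039} = \frac{-7 + 60}{\frac{2299}{50}} + \frac{4188 \cdot \frac{1}{4060}}{1039} = 53 \cdot \frac{50}{2299} + 4188 \cdot \frac{1}{4060} \cdot \frac{1}{1039} = \frac{2650}{2299} + \frac{1047}{1015} \cdot \frac{1}{1039} = \frac{2650}{2299} + \frac{1047}{1054585} = \frac{2797057303}{2424490915}$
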